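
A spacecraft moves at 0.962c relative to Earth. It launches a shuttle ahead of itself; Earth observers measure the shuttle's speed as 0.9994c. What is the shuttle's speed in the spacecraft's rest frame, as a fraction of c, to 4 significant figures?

Inverse velocity addition: u' = (u − v)/(1 − uv/c²)
= (0.9994 − 0.962)/(1 − 0.9994×0.962) = 0.03740/0.0385772 = 0.9695

u' ≈ 0.9695c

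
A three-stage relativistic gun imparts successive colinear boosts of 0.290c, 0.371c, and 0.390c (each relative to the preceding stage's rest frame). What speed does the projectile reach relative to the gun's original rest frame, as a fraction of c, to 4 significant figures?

Compose boost 2: (0.371 + 0.290)/(1 + 0.371×0.290) = 0.6610/1.10759 = 0.596791
Compose boost 3: (0.390 + 0.596791)/(1 + 0.390×0.596791) = 0.986791/1.23275 = 0.8005

u ≈ 0.8005c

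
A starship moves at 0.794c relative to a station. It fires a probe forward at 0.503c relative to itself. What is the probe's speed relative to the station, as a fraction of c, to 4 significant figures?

Relativistic velocity addition: u = (u' + v)/(1 + u'v/c²)
= (0.503 + 0.794)/(1 + 0.503×0.794) = 1.297/1.39938 = 0.9268

u ≈ 0.9268c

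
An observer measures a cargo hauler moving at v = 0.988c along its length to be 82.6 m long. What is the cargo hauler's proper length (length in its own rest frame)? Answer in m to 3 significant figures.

L₀ ≈ 535 m

γ = 1/√(1 − 0.988²) = 6.4744
L₀ = γL = 6.4744 × 82.6 = 535 m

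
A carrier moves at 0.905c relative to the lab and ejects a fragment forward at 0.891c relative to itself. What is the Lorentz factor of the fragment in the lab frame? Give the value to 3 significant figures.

γ ≈ 9.35

u_lab = (0.891 + 0.905)/(1 + 0.891×0.905) = 1.796/1.80635 = 0.994267
γ = 1/√(1 − 0.994267²) = 9.35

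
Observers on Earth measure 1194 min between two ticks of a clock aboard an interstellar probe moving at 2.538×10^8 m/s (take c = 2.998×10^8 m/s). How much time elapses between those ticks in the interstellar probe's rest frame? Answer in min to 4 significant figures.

β = v/c = 2.538×10^8 / 2.998×10^8 = 0.846564
γ = 1/√(1 − 0.846564²) = 1.87869
Proper time: τ₀ = Δt/γ = 1194/1.87869 = 635.5 min

τ₀ ≈ 635.5 min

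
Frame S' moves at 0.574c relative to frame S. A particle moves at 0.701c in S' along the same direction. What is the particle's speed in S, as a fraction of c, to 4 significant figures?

Relativistic velocity addition: u = (u' + v)/(1 + u'v/c²)
= (0.701 + 0.574)/(1 + 0.701×0.574) = 1.275/1.40237 = 0.9092

u ≈ 0.9092c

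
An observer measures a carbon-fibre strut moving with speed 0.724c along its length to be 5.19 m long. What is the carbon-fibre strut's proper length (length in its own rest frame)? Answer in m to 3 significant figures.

γ = 1/√(1 − 0.724²) = 1.4497
L₀ = γL = 1.4497 × 5.19 = 7.52 m

L₀ ≈ 7.52 m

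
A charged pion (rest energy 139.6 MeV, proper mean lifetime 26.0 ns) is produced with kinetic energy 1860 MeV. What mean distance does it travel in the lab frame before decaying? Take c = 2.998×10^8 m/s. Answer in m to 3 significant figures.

d ≈ 111 m

γ = 1 + K/(m₀c²) = 1 + 1860/139.6 = 14.324
β = √(1 − 1/γ²) = 0.99756
Dilated lifetime: γτ₀ = 14.324 × 26.0 ns = 372.42 ns
d = βc·γτ₀ = 0.99756 × (2.998×10^8 m/s) × 3.7242×10^-7 s = 111 m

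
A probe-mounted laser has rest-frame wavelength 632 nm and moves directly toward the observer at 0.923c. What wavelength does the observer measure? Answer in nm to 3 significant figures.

Relativistic Doppler: λ_obs = λ_src √((1−β)/(1+β))
= 632 × √(0.077000/1.9230) = 632 × 0.20010 = 126 nm

λ_obs ≈ 126 nm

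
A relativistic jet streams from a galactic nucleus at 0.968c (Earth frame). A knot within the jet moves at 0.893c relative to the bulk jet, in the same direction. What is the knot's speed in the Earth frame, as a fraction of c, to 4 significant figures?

u ≈ 0.9982c

Relativistic velocity addition: u = (u' + v)/(1 + u'v/c²)
= (0.893 + 0.968)/(1 + 0.893×0.968) = 1.861/1.86442 = 0.9982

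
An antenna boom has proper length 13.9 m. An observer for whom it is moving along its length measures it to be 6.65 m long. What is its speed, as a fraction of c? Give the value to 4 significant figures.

β ≈ 0.8781

γ = L₀/L = 13.9/6.65 = 2.09023
β = √(1 − 1/γ²) = 0.8781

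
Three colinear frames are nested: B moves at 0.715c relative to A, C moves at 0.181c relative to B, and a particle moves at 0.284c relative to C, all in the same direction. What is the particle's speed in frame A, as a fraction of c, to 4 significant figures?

u ≈ 0.8792c

Compose boost 2: (0.181 + 0.715)/(1 + 0.181×0.715) = 0.8960/1.12942 = 0.793331
Compose boost 3: (0.284 + 0.793331)/(1 + 0.284×0.793331) = 1.07733/1.22531 = 0.8792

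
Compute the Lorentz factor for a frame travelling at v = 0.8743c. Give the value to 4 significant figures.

γ = 1/√(1 − β²) = 1/√(1 − 0.8743²) = 1/√(0.235600) = 2.060

γ ≈ 2.060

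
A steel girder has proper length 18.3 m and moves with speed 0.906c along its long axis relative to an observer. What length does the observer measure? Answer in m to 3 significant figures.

L ≈ 7.75 m

γ = 1/√(1 − 0.906²) = 2.3625
Length contraction: L = L₀/γ = 18.3/2.3625 = 7.75 m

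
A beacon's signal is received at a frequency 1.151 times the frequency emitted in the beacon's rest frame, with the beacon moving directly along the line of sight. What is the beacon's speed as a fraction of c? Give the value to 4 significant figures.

f_obs/f_src = √((1+β)/(1−β)) = 1.151  ⇒  (1+β)/(1−β) = 1.32480
β = |1 − D²|/(1 + D²) = |1 − 1.32480|/(1 + 1.32480) = 0.1397

β ≈ 0.1397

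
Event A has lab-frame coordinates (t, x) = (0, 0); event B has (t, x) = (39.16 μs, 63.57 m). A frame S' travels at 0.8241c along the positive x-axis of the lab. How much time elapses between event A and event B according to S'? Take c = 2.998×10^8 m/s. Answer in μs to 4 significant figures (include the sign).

γ = 1/√(1 − 0.8241²) = 1.76540
Δt' = γ(Δt − vΔx/c²) = 1.76540 × (39.16 μs − 0.8241×63.57 m / (2.998×10^8 m/s))
= 1.76540 × (38.9853 μs) = 68.82 μs

Δt' ≈ 68.82 μs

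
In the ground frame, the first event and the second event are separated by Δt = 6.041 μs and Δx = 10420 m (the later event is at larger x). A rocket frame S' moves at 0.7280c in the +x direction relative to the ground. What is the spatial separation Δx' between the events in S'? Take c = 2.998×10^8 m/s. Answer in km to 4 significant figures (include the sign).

γ = 1/√(1 − 0.7280²) = 1.45863
Δx' = γ(Δx − vΔt) = 1.45863 × (10420 m − 0.7280×(2.998×10^8 m/s)×6.041×10^-6 s)
= 1.45863 × (9101.53 m) = 13.28 km

Δx' ≈ 13.28 km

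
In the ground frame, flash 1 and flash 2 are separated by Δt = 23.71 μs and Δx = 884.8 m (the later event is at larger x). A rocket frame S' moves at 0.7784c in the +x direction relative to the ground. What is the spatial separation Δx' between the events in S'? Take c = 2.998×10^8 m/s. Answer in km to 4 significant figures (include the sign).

Δx' ≈ -7.404 km

γ = 1/√(1 − 0.7784²) = 1.59294
Δx' = γ(Δx − vΔt) = 1.59294 × (884.8 m − 0.7784×(2.998×10^8 m/s)×23.71×10^-6 s)
= 1.59294 × (-4648.27 m) = -7.404 km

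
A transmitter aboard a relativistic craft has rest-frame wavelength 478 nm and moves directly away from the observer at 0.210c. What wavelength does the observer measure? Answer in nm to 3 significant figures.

Relativistic Doppler: λ_obs = λ_src √((1+β)/(1−β))
= 478 × √(1.2100/0.79000) = 478 × 1.2376 = 592 nm

λ_obs ≈ 592 nm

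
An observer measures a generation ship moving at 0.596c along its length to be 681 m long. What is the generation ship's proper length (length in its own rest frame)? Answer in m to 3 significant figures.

γ = 1/√(1 − 0.596²) = 1.2454
L₀ = γL = 1.2454 × 681 = 848 m

L₀ ≈ 848 m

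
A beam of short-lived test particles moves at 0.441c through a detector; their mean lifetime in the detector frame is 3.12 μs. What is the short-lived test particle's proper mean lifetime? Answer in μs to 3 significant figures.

γ = 1/√(1 − 0.441²) = 1.1142
Proper time: τ₀ = Δt/γ = 3.12/1.1142 = 2.80 μs

τ₀ ≈ 2.80 μs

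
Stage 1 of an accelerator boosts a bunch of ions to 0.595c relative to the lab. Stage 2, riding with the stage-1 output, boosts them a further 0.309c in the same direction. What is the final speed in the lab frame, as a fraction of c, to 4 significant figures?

Compose boost 2: (0.309 + 0.595)/(1 + 0.309×0.595) = 0.9040/1.18385 = 0.7636

u ≈ 0.7636c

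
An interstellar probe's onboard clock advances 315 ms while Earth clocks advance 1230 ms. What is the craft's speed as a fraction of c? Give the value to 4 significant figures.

β ≈ 0.9667

γ = Δt/τ₀ = 1230/315 = 3.90476
β = √(1 − 1/γ²) = √(1 − 1/3.90476²) = 0.9667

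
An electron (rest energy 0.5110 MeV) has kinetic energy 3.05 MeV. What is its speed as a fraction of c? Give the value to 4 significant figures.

β ≈ 0.9897

γ = 1 + K/(m₀c²) = 1 + 3.05/0.5110 = 6.96869
β = √(1 − 1/γ²) = 0.9897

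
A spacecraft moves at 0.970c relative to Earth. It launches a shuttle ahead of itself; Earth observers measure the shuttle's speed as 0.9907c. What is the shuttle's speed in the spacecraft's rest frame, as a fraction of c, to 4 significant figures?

u' ≈ 0.5305c

Inverse velocity addition: u' = (u − v)/(1 − uv/c²)
= (0.9907 − 0.970)/(1 − 0.9907×0.970) = 0.02070/0.0390210 = 0.5305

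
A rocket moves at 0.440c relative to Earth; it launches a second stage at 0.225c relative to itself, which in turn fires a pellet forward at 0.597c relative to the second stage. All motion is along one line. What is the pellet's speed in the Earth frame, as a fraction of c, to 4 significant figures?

Compose boost 2: (0.225 + 0.440)/(1 + 0.225×0.440) = 0.6650/1.09900 = 0.605096
Compose boost 3: (0.597 + 0.605096)/(1 + 0.597×0.605096) = 1.20210/1.36124 = 0.8831

u ≈ 0.8831c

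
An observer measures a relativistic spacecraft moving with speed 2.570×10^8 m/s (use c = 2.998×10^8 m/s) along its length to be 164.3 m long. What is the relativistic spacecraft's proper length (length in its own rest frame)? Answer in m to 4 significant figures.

β = v/c = 2.570×10^8 / 2.998×10^8 = 0.857238
γ = 1/√(1 − 0.857238²) = 1.94205
L₀ = γL = 1.94205 × 164.3 = 319.1 m

L₀ ≈ 319.1 m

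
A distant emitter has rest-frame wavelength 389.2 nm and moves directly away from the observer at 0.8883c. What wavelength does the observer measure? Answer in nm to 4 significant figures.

Relativistic Doppler: λ_obs = λ_src √((1+β)/(1−β))
= 389.2 × √(1.88830/0.111700) = 389.2 × 4.11158 = 1600 nm

λ_obs ≈ 1600 nm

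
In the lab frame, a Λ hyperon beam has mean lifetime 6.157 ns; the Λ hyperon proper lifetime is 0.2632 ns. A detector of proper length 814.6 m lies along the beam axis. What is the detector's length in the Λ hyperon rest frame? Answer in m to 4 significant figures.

Time dilation ⇒ γ = Δt/τ₀ = 6.157/0.2632 = 23.3929
Length contraction: L = L₀/γ = 814.6/23.3929 = 34.82 m

L ≈ 34.82 m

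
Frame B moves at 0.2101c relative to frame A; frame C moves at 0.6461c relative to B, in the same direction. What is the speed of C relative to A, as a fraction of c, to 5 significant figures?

u ≈ 0.75387c

Compose boost 2: (0.6461 + 0.2101)/(1 + 0.6461×0.2101) = 0.85620/1.135746 = 0.75387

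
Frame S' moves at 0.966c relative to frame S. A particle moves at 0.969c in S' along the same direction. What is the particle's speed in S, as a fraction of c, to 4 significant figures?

u ≈ 0.9995c

Relativistic velocity addition: u = (u' + v)/(1 + u'v/c²)
= (0.969 + 0.966)/(1 + 0.969×0.966) = 1.935/1.93605 = 0.9995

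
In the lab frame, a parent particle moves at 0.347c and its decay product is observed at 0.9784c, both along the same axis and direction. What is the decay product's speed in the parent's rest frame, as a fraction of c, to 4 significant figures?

u' ≈ 0.9559c

Inverse velocity addition: u' = (u − v)/(1 − uv/c²)
= (0.9784 − 0.347)/(1 − 0.9784×0.347) = 0.6314/0.660495 = 0.9559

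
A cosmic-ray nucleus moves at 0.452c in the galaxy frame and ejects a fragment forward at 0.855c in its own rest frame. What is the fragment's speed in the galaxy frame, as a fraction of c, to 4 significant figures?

Compose boost 2: (0.855 + 0.452)/(1 + 0.855×0.452) = 1.307/1.38646 = 0.9427

u ≈ 0.9427c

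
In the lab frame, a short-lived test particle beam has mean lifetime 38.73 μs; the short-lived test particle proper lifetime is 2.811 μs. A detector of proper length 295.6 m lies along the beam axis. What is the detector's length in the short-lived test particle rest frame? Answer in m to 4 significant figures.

L ≈ 21.45 m

Time dilation ⇒ γ = Δt/τ₀ = 38.73/2.811 = 13.7780
Length contraction: L = L₀/γ = 295.6/13.7780 = 21.45 m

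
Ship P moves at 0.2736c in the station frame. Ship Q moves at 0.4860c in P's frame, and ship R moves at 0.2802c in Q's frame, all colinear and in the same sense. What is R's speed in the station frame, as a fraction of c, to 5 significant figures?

Compose boost 2: (0.4860 + 0.2736)/(1 + 0.4860×0.2736) = 0.75960/1.132970 = 0.6704505
Compose boost 3: (0.2802 + 0.6704505)/(1 + 0.2802×0.6704505) = 0.9506505/1.187860 = 0.80030

u ≈ 0.80030c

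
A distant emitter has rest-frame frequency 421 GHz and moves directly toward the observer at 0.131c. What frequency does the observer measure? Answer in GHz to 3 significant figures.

f_obs ≈ 480 GHz

Relativistic Doppler: f_obs = f_src √((1+β)/(1−β))
= 421 × √(1.1310/0.86900) = 421 × 1.1408 = 480 GHz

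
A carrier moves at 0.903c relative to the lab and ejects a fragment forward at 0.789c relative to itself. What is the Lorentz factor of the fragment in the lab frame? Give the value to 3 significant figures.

γ ≈ 6.49

u_lab = (0.789 + 0.903)/(1 + 0.789×0.903) = 1.692/1.71247 = 0.988048
γ = 1/√(1 − 0.988048²) = 6.49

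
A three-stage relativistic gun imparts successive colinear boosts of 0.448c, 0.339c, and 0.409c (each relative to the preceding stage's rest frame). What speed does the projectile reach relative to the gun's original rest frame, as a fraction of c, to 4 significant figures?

Compose boost 2: (0.339 + 0.448)/(1 + 0.339×0.448) = 0.7870/1.15187 = 0.683236
Compose boost 3: (0.409 + 0.683236)/(1 + 0.409×0.683236) = 1.09224/1.27944 = 0.8537

u ≈ 0.8537c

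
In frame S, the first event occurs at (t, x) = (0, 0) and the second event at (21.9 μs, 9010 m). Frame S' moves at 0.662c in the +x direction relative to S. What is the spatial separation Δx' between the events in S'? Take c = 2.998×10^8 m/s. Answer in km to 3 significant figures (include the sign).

Δx' ≈ 6.22 km

γ = 1/√(1 − 0.662²) = 1.3342
Δx' = γ(Δx − vΔt) = 1.3342 × (9010 m − 0.662×(2.998×10^8 m/s)×21.9×10^-6 s)
= 1.3342 × (4663.6 m) = 6.22 km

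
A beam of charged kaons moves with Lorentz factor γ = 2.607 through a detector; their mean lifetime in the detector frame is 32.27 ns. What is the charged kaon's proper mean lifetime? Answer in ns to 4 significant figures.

γ = 2.607 (given)
Proper time: τ₀ = Δt/γ = 32.27/2.607 = 12.38 ns

τ₀ ≈ 12.38 ns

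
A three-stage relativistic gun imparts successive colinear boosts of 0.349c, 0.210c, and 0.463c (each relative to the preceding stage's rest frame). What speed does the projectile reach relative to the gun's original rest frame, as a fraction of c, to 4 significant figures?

u ≈ 0.7927c

Compose boost 2: (0.210 + 0.349)/(1 + 0.210×0.349) = 0.5590/1.07329 = 0.520828
Compose boost 3: (0.463 + 0.520828)/(1 + 0.463×0.520828) = 0.983828/1.24114 = 0.7927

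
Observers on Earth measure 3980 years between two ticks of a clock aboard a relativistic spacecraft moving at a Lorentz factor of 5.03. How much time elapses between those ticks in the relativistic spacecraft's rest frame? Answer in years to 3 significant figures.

τ₀ ≈ 791 years

γ = 5.03 (given)
Proper time: τ₀ = Δt/γ = 3980/5.03 = 791 years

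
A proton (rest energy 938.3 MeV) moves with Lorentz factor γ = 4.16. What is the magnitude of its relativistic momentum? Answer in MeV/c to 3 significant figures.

β = √(1 − 1/γ²) = √(1 − 1/4.16²) = 0.97068
p = γβm₀c = 4.16 × 0.97068 × 938.3 MeV/c = 3790 MeV/c

p ≈ 3790 MeV/c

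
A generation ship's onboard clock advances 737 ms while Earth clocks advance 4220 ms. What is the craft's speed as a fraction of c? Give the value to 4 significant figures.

γ = Δt/τ₀ = 4220/737 = 5.72592
β = √(1 − 1/γ²) = √(1 − 1/5.72592²) = 0.9846

β ≈ 0.9846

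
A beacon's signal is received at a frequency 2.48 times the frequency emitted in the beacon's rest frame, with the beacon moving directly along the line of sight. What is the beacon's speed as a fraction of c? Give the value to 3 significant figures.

β ≈ 0.720

f_obs/f_src = √((1+β)/(1−β)) = 2.48  ⇒  (1+β)/(1−β) = 6.1504
β = |1 − D²|/(1 + D²) = |1 − 6.1504|/(1 + 6.1504) = 0.720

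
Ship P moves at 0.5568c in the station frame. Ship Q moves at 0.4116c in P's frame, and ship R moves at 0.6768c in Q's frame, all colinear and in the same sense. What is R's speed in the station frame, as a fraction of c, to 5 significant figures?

Compose boost 2: (0.4116 + 0.5568)/(1 + 0.4116×0.5568) = 0.96840/1.229179 = 0.7878430
Compose boost 3: (0.6768 + 0.7878430)/(1 + 0.6768×0.7878430) = 1.464643/1.533212 = 0.95528

u ≈ 0.95528c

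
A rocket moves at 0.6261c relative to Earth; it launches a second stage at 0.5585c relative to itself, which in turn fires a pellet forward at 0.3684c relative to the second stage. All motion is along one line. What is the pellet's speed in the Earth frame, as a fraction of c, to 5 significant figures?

Compose boost 2: (0.5585 + 0.6261)/(1 + 0.5585×0.6261) = 1.1846/1.349677 = 0.8776916
Compose boost 3: (0.3684 + 0.8776916)/(1 + 0.3684×0.8776916) = 1.246092/1.323342 = 0.94163

u ≈ 0.94163c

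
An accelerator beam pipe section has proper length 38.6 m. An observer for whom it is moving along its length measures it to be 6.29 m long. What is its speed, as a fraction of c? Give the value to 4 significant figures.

β ≈ 0.9866

γ = L₀/L = 38.6/6.29 = 6.13672
β = √(1 − 1/γ²) = 0.9866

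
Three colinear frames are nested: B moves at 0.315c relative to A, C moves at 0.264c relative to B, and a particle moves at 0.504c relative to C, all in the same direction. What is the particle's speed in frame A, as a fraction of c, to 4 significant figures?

Compose boost 2: (0.264 + 0.315)/(1 + 0.264×0.315) = 0.5790/1.08316 = 0.534547
Compose boost 3: (0.504 + 0.534547)/(1 + 0.504×0.534547) = 1.03855/1.26941 = 0.8181

u ≈ 0.8181c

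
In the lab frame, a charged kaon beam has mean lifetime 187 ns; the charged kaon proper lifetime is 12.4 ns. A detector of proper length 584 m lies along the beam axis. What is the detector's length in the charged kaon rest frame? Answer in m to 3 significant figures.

L ≈ 38.7 m

Time dilation ⇒ γ = Δt/τ₀ = 187/12.4 = 15.081
Length contraction: L = L₀/γ = 584/15.081 = 38.7 m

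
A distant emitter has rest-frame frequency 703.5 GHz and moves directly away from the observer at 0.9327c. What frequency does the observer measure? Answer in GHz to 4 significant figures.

f_obs ≈ 131.3 GHz

Relativistic Doppler: f_obs = f_src √((1−β)/(1+β))
= 703.5 × √(0.0673000/1.93270) = 703.5 × 0.186606 = 131.3 GHz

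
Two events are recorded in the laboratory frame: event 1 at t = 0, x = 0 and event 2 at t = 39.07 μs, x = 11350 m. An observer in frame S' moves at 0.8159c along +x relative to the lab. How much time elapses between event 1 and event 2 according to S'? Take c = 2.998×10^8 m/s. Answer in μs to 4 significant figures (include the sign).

γ = 1/√(1 − 0.8159²) = 1.72953
Δt' = γ(Δt − vΔx/c²) = 1.72953 × (39.07 μs − 0.8159×11350 m / (2.998×10^8 m/s))
= 1.72953 × (8.18119 μs) = 14.15 μs

Δt' ≈ 14.15 μs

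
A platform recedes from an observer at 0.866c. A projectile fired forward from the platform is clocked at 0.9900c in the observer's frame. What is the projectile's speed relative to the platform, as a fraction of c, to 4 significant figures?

Inverse velocity addition: u' = (u − v)/(1 − uv/c²)
= (0.9900 − 0.866)/(1 − 0.9900×0.866) = 0.1240/0.142660 = 0.8692

u' ≈ 0.8692c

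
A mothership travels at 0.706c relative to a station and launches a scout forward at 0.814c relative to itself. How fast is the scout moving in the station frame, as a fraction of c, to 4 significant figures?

Compose boost 2: (0.814 + 0.706)/(1 + 0.814×0.706) = 1.520/1.57468 = 0.9653

u ≈ 0.9653c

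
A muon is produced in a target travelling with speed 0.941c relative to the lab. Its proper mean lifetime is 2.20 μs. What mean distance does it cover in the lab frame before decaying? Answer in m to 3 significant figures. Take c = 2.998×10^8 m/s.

d ≈ 1830 m

γ = 1/√(1 − 0.941²) = 2.9550
Dilated lifetime: Δt = γτ₀ = 2.9550 × 2.20 μs = 6.5011 μs
d = vΔt = 0.941c × 6.5011 μs = 2.8211×10^8 m/s × 6.5011×10^-6 s = 1830 m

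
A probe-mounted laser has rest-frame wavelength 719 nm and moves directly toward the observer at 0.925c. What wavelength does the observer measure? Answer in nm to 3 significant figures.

Relativistic Doppler: λ_obs = λ_src √((1−β)/(1+β))
= 719 × √(0.075000/1.9250) = 719 × 0.19739 = 142 nm

λ_obs ≈ 142 nm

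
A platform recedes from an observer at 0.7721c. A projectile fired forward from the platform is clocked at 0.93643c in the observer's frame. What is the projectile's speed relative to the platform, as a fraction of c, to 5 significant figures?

Inverse velocity addition: u' = (u − v)/(1 − uv/c²)
= (0.93643 − 0.7721)/(1 − 0.93643×0.7721) = 0.16433/0.2769824 = 0.59329

u' ≈ 0.59329c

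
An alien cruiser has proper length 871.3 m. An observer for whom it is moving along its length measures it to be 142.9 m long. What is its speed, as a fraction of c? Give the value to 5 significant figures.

γ = L₀/L = 871.3/142.9 = 6.097271
β = √(1 − 1/γ²) = 0.98646

β ≈ 0.98646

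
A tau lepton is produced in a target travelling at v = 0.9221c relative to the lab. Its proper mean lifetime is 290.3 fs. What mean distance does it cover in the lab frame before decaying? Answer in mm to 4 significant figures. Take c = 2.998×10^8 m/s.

γ = 1/√(1 − 0.9221²) = 2.58430
Dilated lifetime: Δt = γτ₀ = 2.58430 × 290.3 fs = 750.223 fs
d = vΔt = 0.9221c × 750.223 fs = 2.76446×10^8 m/s × 7.50223×10^-13 s = 0.2074 mm

d ≈ 0.2074 mm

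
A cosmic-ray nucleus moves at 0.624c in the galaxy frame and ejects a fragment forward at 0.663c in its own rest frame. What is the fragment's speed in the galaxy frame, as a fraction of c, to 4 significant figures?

Compose boost 2: (0.663 + 0.624)/(1 + 0.663×0.624) = 1.287/1.41371 = 0.9104

u ≈ 0.9104c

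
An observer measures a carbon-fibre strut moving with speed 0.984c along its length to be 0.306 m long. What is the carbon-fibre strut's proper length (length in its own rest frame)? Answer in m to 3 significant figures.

L₀ ≈ 1.72 m

γ = 1/√(1 − 0.984²) = 5.6127
L₀ = γL = 5.6127 × 0.306 = 1.72 m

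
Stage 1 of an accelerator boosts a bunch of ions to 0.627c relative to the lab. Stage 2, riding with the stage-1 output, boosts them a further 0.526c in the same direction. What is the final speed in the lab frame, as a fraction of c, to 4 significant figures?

Compose boost 2: (0.526 + 0.627)/(1 + 0.526×0.627) = 1.153/1.32980 = 0.8670

u ≈ 0.8670c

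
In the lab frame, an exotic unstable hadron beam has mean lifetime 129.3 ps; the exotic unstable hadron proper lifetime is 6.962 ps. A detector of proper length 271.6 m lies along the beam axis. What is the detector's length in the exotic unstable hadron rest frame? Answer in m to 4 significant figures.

Time dilation ⇒ γ = Δt/τ₀ = 129.3/6.962 = 18.5722
Length contraction: L = L₀/γ = 271.6/18.5722 = 14.62 m

L ≈ 14.62 m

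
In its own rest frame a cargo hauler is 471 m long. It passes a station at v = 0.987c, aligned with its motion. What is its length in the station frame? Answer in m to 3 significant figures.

γ = 1/√(1 − 0.987²) = 6.2220
Length contraction: L = L₀/γ = 471/6.2220 = 75.7 m

L ≈ 75.7 m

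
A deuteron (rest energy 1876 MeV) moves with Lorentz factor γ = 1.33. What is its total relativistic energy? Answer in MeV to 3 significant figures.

γ = 1.33 (given)
E = γm₀c² = 1.33 × 1876 MeV = 2500 MeV

E ≈ 2500 MeV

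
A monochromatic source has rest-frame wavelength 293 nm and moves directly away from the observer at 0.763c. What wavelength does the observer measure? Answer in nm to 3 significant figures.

λ_obs ≈ 799 nm

Relativistic Doppler: λ_obs = λ_src √((1+β)/(1−β))
= 293 × √(1.7630/0.23700) = 293 × 2.7274 = 799 nm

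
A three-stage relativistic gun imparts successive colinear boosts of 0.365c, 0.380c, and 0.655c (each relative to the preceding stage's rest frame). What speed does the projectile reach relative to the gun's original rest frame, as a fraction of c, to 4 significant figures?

u ≈ 0.9165c

Compose boost 2: (0.380 + 0.365)/(1 + 0.380×0.365) = 0.7450/1.13870 = 0.654255
Compose boost 3: (0.655 + 0.654255)/(1 + 0.655×0.654255) = 1.30925/1.42854 = 0.9165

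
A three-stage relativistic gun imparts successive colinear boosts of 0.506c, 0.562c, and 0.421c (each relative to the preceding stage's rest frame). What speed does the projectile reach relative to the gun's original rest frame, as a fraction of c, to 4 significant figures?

Compose boost 2: (0.562 + 0.506)/(1 + 0.562×0.506) = 1.068/1.28437 = 0.831535
Compose boost 3: (0.421 + 0.831535)/(1 + 0.421×0.831535) = 1.25253/1.35008 = 0.9278

u ≈ 0.9278c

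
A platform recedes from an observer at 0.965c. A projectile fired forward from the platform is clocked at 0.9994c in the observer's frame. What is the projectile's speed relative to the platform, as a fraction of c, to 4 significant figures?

u' ≈ 0.9669c

Inverse velocity addition: u' = (u − v)/(1 − uv/c²)
= (0.9994 − 0.965)/(1 − 0.9994×0.965) = 0.03440/0.0355790 = 0.9669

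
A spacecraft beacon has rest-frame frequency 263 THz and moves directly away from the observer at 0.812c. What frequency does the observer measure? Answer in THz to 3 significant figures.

f_obs ≈ 84.7 THz

Relativistic Doppler: f_obs = f_src √((1−β)/(1+β))
= 263 × √(0.18800/1.8120) = 263 × 0.32211 = 84.7 THz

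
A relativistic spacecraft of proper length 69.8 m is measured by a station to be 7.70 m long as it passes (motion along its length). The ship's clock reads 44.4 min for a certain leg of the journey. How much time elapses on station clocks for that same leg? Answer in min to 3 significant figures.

Δt ≈ 402 min

Length contraction ⇒ γ = L₀/L = 69.8/7.70 = 9.0649
Time dilation: Δt = γτ₀ = 9.0649 × 44.4 min = 402 min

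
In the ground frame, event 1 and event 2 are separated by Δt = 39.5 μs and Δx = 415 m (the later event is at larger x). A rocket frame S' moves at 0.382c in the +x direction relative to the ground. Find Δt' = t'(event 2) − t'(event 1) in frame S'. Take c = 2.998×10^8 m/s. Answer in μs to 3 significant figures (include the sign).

γ = 1/√(1 − 0.382²) = 1.0821
Δt' = γ(Δt − vΔx/c²) = 1.0821 × (39.5 μs − 0.382×415 m / (2.998×10^8 m/s))
= 1.0821 × (38.971 μs) = 42.2 μs

Δt' ≈ 42.2 μs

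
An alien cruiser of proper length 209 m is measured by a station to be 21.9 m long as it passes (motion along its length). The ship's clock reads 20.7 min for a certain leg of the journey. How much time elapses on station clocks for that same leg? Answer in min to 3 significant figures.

Length contraction ⇒ γ = L₀/L = 209/21.9 = 9.5434
Time dilation: Δt = γτ₀ = 9.5434 × 20.7 min = 198 min

Δt ≈ 198 min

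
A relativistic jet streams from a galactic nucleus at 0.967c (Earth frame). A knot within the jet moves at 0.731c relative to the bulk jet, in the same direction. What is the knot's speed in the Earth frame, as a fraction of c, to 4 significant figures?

u ≈ 0.9948c

Relativistic velocity addition: u = (u' + v)/(1 + u'v/c²)
= (0.731 + 0.967)/(1 + 0.731×0.967) = 1.698/1.70688 = 0.9948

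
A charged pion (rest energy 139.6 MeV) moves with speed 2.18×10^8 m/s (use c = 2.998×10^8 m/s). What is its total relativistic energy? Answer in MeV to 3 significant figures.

E ≈ 203 MeV

β = v/c = 2.18×10^8 / 2.998×10^8 = 0.72715
γ = 1/√(1 − 0.72715²) = 1.4567
E = γm₀c² = 1.4567 × 139.6 MeV = 203 MeV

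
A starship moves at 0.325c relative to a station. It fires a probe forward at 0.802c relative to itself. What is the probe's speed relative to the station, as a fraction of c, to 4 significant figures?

Relativistic velocity addition: u = (u' + v)/(1 + u'v/c²)
= (0.802 + 0.325)/(1 + 0.802×0.325) = 1.127/1.26065 = 0.8940

u ≈ 0.8940c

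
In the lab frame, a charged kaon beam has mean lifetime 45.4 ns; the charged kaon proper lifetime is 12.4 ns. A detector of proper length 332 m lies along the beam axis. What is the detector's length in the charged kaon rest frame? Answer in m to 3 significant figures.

L ≈ 90.7 m

Time dilation ⇒ γ = Δt/τ₀ = 45.4/12.4 = 3.6613
Length contraction: L = L₀/γ = 332/3.6613 = 90.7 m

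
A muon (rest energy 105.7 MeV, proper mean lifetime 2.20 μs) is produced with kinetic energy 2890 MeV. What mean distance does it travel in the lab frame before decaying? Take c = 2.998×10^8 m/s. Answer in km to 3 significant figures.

d ≈ 18.7 km

γ = 1 + K/(m₀c²) = 1 + 2890/105.7 = 28.342
β = √(1 − 1/γ²) = 0.99938
Dilated lifetime: γτ₀ = 28.342 × 2.20 μs = 62.351 μs
d = βc·γτ₀ = 0.99938 × (2.998×10^8 m/s) × 6.2351×10^-5 s = 18.7 km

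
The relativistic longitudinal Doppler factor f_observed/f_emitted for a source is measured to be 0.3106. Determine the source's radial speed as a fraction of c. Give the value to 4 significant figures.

f_obs/f_src = √((1−β)/(1+β)) = 0.3106  ⇒  (1−β)/(1+β) = 0.0964724
β = |1 − D²|/(1 + D²) = |1 − 0.0964724|/(1 + 0.0964724) = 0.8240

β ≈ 0.8240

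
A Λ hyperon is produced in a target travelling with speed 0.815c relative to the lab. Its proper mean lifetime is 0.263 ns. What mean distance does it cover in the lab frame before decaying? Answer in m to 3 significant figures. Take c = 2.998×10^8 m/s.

d ≈ 0.111 m

γ = 1/√(1 − 0.815²) = 1.7257
Dilated lifetime: Δt = γτ₀ = 1.7257 × 0.263 ns = 0.45387 ns
d = vΔt = 0.815c × 0.45387 ns = 2.4434×10^8 m/s × 4.5387×10^-10 s = 0.111 m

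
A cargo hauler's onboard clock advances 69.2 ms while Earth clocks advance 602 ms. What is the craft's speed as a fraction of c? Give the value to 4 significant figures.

β ≈ 0.9934

γ = Δt/τ₀ = 602/69.2 = 8.69942
β = √(1 − 1/γ²) = √(1 − 1/8.69942²) = 0.9934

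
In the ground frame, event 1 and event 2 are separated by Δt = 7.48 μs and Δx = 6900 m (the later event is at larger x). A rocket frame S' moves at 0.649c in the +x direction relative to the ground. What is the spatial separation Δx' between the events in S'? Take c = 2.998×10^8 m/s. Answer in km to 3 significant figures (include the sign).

γ = 1/√(1 − 0.649²) = 1.3144
Δx' = γ(Δx − vΔt) = 1.3144 × (6900 m − 0.649×(2.998×10^8 m/s)×7.48×10^-6 s)
= 1.3144 × (5444.6 m) = 7.16 km

Δx' ≈ 7.16 km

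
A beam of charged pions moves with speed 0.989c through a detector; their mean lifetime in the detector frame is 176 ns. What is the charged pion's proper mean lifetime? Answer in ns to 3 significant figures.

τ₀ ≈ 26.0 ns

γ = 1/√(1 − 0.989²) = 6.7606
Proper time: τ₀ = Δt/γ = 176/6.7606 = 26.0 ns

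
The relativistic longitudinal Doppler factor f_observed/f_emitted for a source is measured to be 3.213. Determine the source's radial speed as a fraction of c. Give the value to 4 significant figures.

f_obs/f_src = √((1+β)/(1−β)) = 3.213  ⇒  (1+β)/(1−β) = 10.3234
β = |1 − D²|/(1 + D²) = |1 − 10.3234|/(1 + 10.3234) = 0.8234

β ≈ 0.8234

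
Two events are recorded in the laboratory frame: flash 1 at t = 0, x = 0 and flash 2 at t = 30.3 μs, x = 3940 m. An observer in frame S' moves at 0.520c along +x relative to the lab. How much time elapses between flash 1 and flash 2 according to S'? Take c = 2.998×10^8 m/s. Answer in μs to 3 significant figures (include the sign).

Δt' ≈ 27.5 μs

γ = 1/√(1 − 0.520²) = 1.1707
Δt' = γ(Δt − vΔx/c²) = 1.1707 × (30.3 μs − 0.520×3940 m / (2.998×10^8 m/s))
= 1.1707 × (23.466 μs) = 27.5 μs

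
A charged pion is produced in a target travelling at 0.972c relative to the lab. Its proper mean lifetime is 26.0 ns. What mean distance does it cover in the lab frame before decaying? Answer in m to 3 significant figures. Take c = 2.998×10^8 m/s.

γ = 1/√(1 − 0.972²) = 4.2557
Dilated lifetime: Δt = γτ₀ = 4.2557 × 26.0 ns = 110.65 ns
d = vΔt = 0.972c × 110.65 ns = 2.9141×10^8 m/s × 1.1065×10^-7 s = 32.2 m

d ≈ 32.2 m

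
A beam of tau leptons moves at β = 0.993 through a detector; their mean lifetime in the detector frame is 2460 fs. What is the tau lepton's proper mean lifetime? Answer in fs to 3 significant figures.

γ = 1/√(1 − 0.993²) = 8.4664
Proper time: τ₀ = Δt/γ = 2460/8.4664 = 291 fs

τ₀ ≈ 291 fs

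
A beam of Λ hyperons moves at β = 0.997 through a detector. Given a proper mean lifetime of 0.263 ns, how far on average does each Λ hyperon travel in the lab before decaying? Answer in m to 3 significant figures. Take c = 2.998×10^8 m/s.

d ≈ 1.02 m

γ = 1/√(1 − 0.997²) = 12.920
Dilated lifetime: Δt = γτ₀ = 12.920 × 0.263 ns = 3.3979 ns
d = vΔt = 0.997c × 3.3979 ns = 2.9890×10^8 m/s × 3.3979×10^-9 s = 1.02 m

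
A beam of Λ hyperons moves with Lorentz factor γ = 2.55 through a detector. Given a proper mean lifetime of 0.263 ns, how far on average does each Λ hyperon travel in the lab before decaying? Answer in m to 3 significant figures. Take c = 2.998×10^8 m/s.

β = √(1 − 1/γ²) = √(1 − 1/2.55²) = 0.91990
Dilated lifetime: Δt = γτ₀ = 2.55 × 0.263 ns = 0.67065 ns
d = vΔt = 0.91990c × 0.67065 ns = 2.7579×10^8 m/s × 6.7065×10^-10 s = 0.185 m

d ≈ 0.185 m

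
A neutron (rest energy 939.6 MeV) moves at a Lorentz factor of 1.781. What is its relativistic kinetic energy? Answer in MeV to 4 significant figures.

K ≈ 733.8 MeV

γ = 1.781 (given)
K = (γ − 1)m₀c² = (1.781 − 1) × 939.6 MeV = 0.781000 × 939.6 MeV = 733.8 MeV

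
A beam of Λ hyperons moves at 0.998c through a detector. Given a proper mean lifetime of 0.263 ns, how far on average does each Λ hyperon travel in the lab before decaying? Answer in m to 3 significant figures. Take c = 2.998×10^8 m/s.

d ≈ 1.24 m

γ = 1/√(1 − 0.998²) = 15.819
Dilated lifetime: Δt = γτ₀ = 15.819 × 0.263 ns = 4.1605 ns
d = vΔt = 0.998c × 4.1605 ns = 2.9920×10^8 m/s × 4.1605×10^-9 s = 1.24 m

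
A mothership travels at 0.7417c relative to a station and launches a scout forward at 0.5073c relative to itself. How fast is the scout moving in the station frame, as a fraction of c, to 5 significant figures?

u ≈ 0.90753c

Compose boost 2: (0.5073 + 0.7417)/(1 + 0.5073×0.7417) = 1.2490/1.376264 = 0.90753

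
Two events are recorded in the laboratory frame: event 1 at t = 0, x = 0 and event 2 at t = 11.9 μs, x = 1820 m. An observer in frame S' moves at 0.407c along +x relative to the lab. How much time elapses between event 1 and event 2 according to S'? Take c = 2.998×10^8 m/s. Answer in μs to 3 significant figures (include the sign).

Δt' ≈ 10.3 μs

γ = 1/√(1 − 0.407²) = 1.0948
Δt' = γ(Δt − vΔx/c²) = 1.0948 × (11.9 μs − 0.407×1820 m / (2.998×10^8 m/s))
= 1.0948 × (9.4292 μs) = 10.3 μs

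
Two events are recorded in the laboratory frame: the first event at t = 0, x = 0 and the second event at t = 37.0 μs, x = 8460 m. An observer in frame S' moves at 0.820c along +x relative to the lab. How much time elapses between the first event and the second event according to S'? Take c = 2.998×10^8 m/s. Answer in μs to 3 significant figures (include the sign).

Δt' ≈ 24.2 μs

γ = 1/√(1 − 0.820²) = 1.7471
Δt' = γ(Δt − vΔx/c²) = 1.7471 × (37.0 μs − 0.820×8460 m / (2.998×10^8 m/s))
= 1.7471 × (13.861 μs) = 24.2 μs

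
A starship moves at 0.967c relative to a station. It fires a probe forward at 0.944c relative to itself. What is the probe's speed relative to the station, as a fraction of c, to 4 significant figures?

u ≈ 0.9990c

Relativistic velocity addition: u = (u' + v)/(1 + u'v/c²)
= (0.944 + 0.967)/(1 + 0.944×0.967) = 1.911/1.91285 = 0.9990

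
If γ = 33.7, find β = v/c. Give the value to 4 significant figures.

β = √(1 − 1/γ²) = √(1 − 1/33.7²) = √(0.999119) = 0.9996

β ≈ 0.9996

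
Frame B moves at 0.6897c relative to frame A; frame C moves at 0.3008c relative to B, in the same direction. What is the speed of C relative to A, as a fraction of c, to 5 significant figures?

Compose boost 2: (0.3008 + 0.6897)/(1 + 0.3008×0.6897) = 0.99050/1.207462 = 0.82032

u ≈ 0.82032c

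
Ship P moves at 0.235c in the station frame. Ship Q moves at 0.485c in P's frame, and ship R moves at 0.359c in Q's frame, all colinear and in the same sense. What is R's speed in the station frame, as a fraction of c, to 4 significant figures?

Compose boost 2: (0.485 + 0.235)/(1 + 0.485×0.235) = 0.7200/1.11397 = 0.646334
Compose boost 3: (0.359 + 0.646334)/(1 + 0.359×0.646334) = 1.00533/1.23203 = 0.8160

u ≈ 0.8160c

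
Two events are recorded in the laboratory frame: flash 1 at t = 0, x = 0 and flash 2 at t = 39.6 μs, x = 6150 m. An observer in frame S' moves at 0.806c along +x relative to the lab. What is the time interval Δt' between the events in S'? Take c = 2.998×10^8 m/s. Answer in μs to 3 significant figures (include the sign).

γ = 1/√(1 − 0.806²) = 1.6894
Δt' = γ(Δt − vΔx/c²) = 1.6894 × (39.6 μs − 0.806×6150 m / (2.998×10^8 m/s))
= 1.6894 × (23.066 μs) = 39.0 μs

Δt' ≈ 39.0 μs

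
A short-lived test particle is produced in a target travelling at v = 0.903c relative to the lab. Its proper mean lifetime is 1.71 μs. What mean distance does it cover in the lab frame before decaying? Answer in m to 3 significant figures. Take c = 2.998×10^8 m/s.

γ = 1/√(1 − 0.903²) = 2.3275
Dilated lifetime: Δt = γτ₀ = 2.3275 × 1.71 μs = 3.9801 μs
d = vΔt = 0.903c × 3.9801 μs = 2.7072×10^8 m/s × 3.9801×10^-6 s = 1080 m

d ≈ 1080 m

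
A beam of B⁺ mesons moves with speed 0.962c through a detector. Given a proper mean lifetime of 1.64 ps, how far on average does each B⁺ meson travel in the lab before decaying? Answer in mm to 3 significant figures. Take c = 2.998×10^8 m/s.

γ = 1/√(1 − 0.962²) = 3.6623
Dilated lifetime: Δt = γτ₀ = 3.6623 × 1.64 ps = 6.0062 ps
d = vΔt = 0.962c × 6.0062 ps = 2.8841×10^8 m/s × 6.0062×10^-12 s = 1.73 mm

d ≈ 1.73 mm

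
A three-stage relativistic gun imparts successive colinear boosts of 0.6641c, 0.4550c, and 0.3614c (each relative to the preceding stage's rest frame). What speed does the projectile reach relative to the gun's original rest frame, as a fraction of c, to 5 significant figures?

Compose boost 2: (0.4550 + 0.6641)/(1 + 0.4550×0.6641) = 1.1191/1.302166 = 0.8594146
Compose boost 3: (0.3614 + 0.8594146)/(1 + 0.3614×0.8594146) = 1.220815/1.310592 = 0.93150

u ≈ 0.93150c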